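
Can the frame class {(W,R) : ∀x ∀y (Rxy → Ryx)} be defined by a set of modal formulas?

Definable; r → □◇r defines it

This is a Sahlqvist condition; the B axiom r → □◇r defines it.
Suppose r→□◇r is valid. Take Rxy and set V(r)={x}. Then r at x, so □◇r at x, so ◇r at y, so some z with Ryz has r; z=x, i.e. Ryx.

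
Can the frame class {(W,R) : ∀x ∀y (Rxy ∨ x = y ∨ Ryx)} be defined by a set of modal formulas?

Modal frame validity is preserved under disjoint unions.
Take 4 disjoint single-world reflexive frames: each is trivially connected, but their disjoint union has 4 worlds with no edge between distinct components, so it is not connected.
So no modal formula (or set of formulas) defines exactly the connected frames.

Not definable by any modal formula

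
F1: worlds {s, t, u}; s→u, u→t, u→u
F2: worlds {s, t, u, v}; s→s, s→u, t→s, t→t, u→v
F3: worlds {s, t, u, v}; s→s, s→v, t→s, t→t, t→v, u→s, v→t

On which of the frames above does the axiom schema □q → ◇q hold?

F3

The schema corresponds to seriality: ∀x ∃y Rxy.
F1: fails — world t has no successor.
F2: fails — world v has no successor.
F3: ✓.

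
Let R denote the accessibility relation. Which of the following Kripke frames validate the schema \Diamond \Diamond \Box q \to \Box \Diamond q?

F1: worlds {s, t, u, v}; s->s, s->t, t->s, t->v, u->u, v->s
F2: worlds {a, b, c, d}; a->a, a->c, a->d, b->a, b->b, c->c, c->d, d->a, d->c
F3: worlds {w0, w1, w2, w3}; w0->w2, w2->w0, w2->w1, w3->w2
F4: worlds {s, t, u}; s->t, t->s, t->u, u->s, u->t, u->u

F1

The schema corresponds to a generalized confluence (Geach) condition: \forall x \forall y \forall z ((x R^2 y \wedge xRz) \to \exists w (yRw \wedge zRw)).
F1: condition met.
F2: fails — bR²c, bRb but no w with cRw and bRw.
F3: fails — w0R²w0, w0Rw2 but no w with w0Rw and w2Rw.
F4: fails — sR²s, sRt but no w with sRw and tRw.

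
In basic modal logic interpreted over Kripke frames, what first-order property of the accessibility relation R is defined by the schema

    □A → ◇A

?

Suppose □A→◇A is valid. At any x set V(A)=W. Then □A at x, so ◇A at x, so x has a successor.

seriality: ∀x ∃y Rxy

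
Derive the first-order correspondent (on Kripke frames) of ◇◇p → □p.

This is a Sahlqvist (Geach-type) schema ◇^2□^0p → □^1◇^0p.
First-order correspondent: ∀x ∀y ∀z ((xR²y ∧ xRz) → ∃w (y = w ∧ z = w)).

∀x ∀y ∀z ((xR²y ∧ xRz) → ∃w (y = w ∧ z = w))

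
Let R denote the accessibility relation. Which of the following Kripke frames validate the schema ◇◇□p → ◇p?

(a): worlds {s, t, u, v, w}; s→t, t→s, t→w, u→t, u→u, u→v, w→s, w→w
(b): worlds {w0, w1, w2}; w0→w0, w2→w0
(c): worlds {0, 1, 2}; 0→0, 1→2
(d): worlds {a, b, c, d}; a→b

The schema corresponds to a generalized confluence (Geach) condition: ∀x ∀y (xR²y → ∃w (yRw ∧ xRw)).
(a): fails — sR²w but no w* with wRw* and sRw*.
(b): satisfies the condition.
(c): satisfies the condition.
(d): satisfies the condition.

(b), (c), (d)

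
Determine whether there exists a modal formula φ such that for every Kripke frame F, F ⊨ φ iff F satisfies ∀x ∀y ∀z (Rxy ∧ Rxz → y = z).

Yes, by ◇q → □q

Yes: it is partial functionality, defined by the CD schema ◇q → □q.
Suppose ◇q→□q is valid. Take Rxy, Rxz and set V(q)={y}. Then ◇q at x, so □q at x, so q at z, i.e. z=y.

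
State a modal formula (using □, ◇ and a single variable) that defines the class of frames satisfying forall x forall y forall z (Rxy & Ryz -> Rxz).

□ψ → □□ψ

This is transitivity; the standard corresponding axiom is 4: □ψ → □□ψ.
Suppose □ψ→□□ψ is valid. Take Rxy, Ryz and set V(ψ)={w : Rxw}. Then □ψ at x, so □□ψ at x, so □ψ at y, so ψ at z, i.e. Rxz.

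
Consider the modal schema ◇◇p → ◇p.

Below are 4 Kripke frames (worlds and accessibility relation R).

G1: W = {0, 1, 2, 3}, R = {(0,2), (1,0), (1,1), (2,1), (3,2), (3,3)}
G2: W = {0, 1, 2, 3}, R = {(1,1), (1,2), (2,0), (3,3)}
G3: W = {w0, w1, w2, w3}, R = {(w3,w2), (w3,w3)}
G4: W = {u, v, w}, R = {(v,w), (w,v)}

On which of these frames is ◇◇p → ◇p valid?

G3

The schema corresponds to transitivity: ∀x ∀y ∀z (Rxy ∧ Ryz → Rxz).
G1: fails — R10 and R02 but not R12.
G2: fails — R12 and R20 but not R10.
G3: satisfies the condition.
G4: fails — Rwv and Rvw but not Rww.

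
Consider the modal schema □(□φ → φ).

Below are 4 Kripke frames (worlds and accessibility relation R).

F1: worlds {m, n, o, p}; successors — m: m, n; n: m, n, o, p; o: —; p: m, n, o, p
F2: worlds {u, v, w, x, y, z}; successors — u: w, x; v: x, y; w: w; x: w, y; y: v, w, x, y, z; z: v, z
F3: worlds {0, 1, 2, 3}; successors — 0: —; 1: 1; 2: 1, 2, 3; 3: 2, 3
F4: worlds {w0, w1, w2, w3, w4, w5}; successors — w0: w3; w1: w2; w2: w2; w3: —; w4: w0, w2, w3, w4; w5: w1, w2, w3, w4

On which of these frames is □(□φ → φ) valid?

F3

Frame correspondent (Sahlqvist): ∀x ∀y (Rxy → Ryy) — i.e. shift-reflexivity.
F1: fails — Rno but not Roo.
F2: fails — Ryx but not Rxx.
F3: holds.
F4: fails — Rw4w0 but not Rw0w0.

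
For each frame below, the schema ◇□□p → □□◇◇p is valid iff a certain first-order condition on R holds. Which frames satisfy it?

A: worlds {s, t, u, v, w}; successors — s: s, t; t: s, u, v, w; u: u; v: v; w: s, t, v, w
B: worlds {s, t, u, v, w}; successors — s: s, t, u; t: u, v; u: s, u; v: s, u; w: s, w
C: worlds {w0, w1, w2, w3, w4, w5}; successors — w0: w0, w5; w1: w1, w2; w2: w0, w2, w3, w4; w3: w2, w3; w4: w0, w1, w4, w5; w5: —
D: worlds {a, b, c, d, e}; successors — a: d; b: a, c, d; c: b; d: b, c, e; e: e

B

This is the axiom for a generalized confluence (Geach) condition; its first-order frame correspondent is ∀x ∀y ∀z ((xRy ∧ xR²z) → ∃w (yR²w ∧ zR²w)).
A: fails — tRu, tR²v but no w* with uR²w* and vR²w*.
B: satisfies the condition.
C: fails — w0Rw0, w0R²w5 but no w with w0R²w and w5R²w.
D: fails — bRc, bR²e but no w with cR²w and eR²w.
Valid on: B.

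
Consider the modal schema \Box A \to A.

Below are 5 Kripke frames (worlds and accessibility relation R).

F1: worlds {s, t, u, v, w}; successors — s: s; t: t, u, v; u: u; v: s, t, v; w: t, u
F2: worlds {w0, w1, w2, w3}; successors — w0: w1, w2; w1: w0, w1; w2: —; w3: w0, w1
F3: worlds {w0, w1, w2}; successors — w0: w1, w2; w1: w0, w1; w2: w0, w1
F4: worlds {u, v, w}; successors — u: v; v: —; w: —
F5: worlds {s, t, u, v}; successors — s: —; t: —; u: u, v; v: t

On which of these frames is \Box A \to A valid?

This is the axiom for reflexivity; its first-order frame correspondent is \forall x Rxx.
F1: fails — world w does not see itself.
F2: fails — world w0 does not see itself.
F3: fails — world w0 does not see itself.
F4: fails — world u does not see itself.
F5: fails — world s does not see itself.
Valid on no frame.

none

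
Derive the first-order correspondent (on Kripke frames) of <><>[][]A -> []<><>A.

This is a Sahlqvist (Geach-type) schema ◇^2□^2A → □^1◇^2A.
Minimal-valuation argument: fix x; take any y with xR^2y and any z with xR^1z. Set V(A) to the set of worlds R-reachable from y in exactly 2 steps. Then □^2A holds at y, so the antecedent holds at x; validity forces ◇^2A at z, giving a w with zR^2w and yR^2w.
First-order correspondent: forall x forall y forall z ((x R^2 y & xRz) -> exists w (y R^2 w & z R^2 w)).

forall x forall y forall z ((x R^2 y & xRz) -> exists w (y R^2 w & z R^2 w))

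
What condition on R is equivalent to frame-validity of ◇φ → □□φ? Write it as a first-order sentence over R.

This is a Sahlqvist (Geach-type) schema ◇^1□^0φ → □^2◇^0φ.
Minimal-valuation argument: fix x; take any y with xR^1y and any z with xR^2z. Set V(φ) to the set of worlds R-reachable from y in exactly 0 steps. Then □^0φ holds at y, so the antecedent holds at x; validity forces ◇^0φ at z, giving a w with zR^0w and yR^0w.
First-order correspondent: ∀x ∀y ∀z ((xRy ∧ xR²z) → ∃w (y = w ∧ z = w)).

∀x ∀y ∀z ((xRy ∧ xR²z) → ∃w (y = w ∧ z = w))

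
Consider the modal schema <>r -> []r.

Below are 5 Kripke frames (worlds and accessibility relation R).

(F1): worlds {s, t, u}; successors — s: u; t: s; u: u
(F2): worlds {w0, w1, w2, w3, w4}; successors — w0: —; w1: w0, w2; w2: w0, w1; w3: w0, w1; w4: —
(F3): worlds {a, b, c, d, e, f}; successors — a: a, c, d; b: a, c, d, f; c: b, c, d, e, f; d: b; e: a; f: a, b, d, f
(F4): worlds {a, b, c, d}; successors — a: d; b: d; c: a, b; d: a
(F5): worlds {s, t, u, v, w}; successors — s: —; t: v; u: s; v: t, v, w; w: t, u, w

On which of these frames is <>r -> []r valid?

The schema corresponds to partial functionality: forall x forall y forall z (Rxy & Rxz -> y = z).
(F1): satisfies the condition.
(F2): fails — w1 sees both w0 and w2.
(F3): fails — a sees both a and c.
(F4): fails — c sees both a and b.
(F5): fails — v sees both t and v.
Valid on: (F1).

(F1)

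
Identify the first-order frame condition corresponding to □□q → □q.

Suppose □□q→□q is valid. Take Rxy and set V(q)={w : xR²w}. Then □□q at x, so □q at x, so q at y, i.e. ∃z(Rxz∧Rzy).

density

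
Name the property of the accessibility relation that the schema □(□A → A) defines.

This is the T□ axiom.
Its frame correspondent is shift-reflexivity — ∀x ∀y (Rxy → Ryy).

shift-reflexivity: ∀x ∀y (Rxy → Ryy)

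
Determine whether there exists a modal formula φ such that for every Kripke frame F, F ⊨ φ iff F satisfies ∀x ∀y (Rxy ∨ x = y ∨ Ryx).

Not definable by any modal formula

Modal frame validity is preserved under disjoint unions.
Take 2 disjoint single-world reflexive frames: each is trivially connected, but their disjoint union has 2 worlds with no edge between distinct components, so it is not connected.
So the class is not modally definable.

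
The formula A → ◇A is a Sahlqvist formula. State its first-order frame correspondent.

Replacing A by ¬A and contraposing gives the equivalent schema □A → A.
Suppose □A→A is valid. At any x set V(A)={w : Rxw}. Then □A holds at x, so A holds at x, i.e. Rxx.

reflexivity: ∀x Rxx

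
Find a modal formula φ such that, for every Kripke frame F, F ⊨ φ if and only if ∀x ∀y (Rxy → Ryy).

□(□q → q)

The condition is shift-reflexivity. The T□ schema □(□q → q) defines it.
Suppose □(□q→q) is valid. Take Rxy and set V(q)={w : Ryw}. Then at y, □q holds; since □(□q→q) at x, □q→q at y, so q at y, i.e. Ryy.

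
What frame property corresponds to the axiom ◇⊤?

This is a form of the D axiom.
Its frame correspondent is seriality — ∀x ∃y Rxy.

Seriality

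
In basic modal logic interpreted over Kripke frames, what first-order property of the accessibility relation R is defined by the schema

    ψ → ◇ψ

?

Replacing ψ by ¬ψ and contraposing gives the equivalent schema □ψ → ψ.
Suppose □ψ→ψ is valid. At any x set V(ψ)={w : Rxw}. Then □ψ holds at x, so ψ holds at x, i.e. Rxx.
Conversely, on a frame with reflexivity the schema holds at every world under every valuation.
Frame condition: ∀x Rxx.

reflexivity: ∀x Rxx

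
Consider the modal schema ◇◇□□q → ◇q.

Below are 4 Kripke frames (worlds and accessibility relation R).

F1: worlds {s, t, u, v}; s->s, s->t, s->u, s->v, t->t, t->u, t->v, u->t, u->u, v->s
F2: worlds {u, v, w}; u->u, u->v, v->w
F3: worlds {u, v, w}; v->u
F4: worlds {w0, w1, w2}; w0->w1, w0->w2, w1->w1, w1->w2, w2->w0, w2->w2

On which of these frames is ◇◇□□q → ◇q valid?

F3, F4

Frame correspondent (Sahlqvist): ∀x ∀y (xR²y → ∃w (yR²w ∧ xRw)) — i.e. a generalized confluence (Geach) condition.
F1: fails — vR²u but no w with uR²w and vRw.
F2: fails — uR²v but no t with vR²t and uRt.
F3: condition met.
F4: condition met.
Valid on: F3, F4.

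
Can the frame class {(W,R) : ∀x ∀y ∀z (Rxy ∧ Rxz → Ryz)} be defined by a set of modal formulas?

Yes — defined by ◇r → □◇r

The condition is the Euclidean property. A defining modal formula is ◇r → □◇r.
Suppose ◇r→□◇r is valid. Take Rxy, Rxz and set V(r)={y}. Then ◇r at x, so □◇r at x, so ◇r at z, so some w with Rzw has r; w=y, i.e. Rzy. By symmetry of the argument, Ryz.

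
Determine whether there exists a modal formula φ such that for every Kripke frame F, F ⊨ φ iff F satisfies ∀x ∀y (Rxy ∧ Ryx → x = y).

No — not modally definable

Any modally definable frame class is closed under surjective bounded morphisms.
The 4-cycle (worlds w0,w1,w2,w3 with w0→w1→w2→w3→w0) is antisymmetric. Sending even-indexed worlds to a and odd-indexed worlds to b is a surjective bounded morphism onto the two-world frame with a↔b, which is not antisymmetric.
Hence antisymmetry is not modally definable.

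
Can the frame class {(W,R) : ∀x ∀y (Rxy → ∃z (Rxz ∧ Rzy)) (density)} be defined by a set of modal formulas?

Yes, by □□r → □r

The condition is density. A defining modal formula is □□r → □r.
Suppose □□r→□r is valid. Take Rxy and set V(r)={w : xR²w}. Then □□r at x, so □r at x, so r at y, i.e. ∃z(Rxz∧Rzy).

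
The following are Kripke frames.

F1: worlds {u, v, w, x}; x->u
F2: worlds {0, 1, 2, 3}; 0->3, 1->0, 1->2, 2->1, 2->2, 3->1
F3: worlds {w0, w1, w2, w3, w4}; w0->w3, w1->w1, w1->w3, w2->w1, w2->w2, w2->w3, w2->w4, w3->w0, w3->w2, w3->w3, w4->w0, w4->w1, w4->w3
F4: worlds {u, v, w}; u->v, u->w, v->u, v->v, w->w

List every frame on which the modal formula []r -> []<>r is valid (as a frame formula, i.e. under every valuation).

F3, F4

The schema corresponds to a generalized confluence (Geach) condition: forall x forall z (xRz -> exists w (xRw & zRw)).
F1: fails — xRu but no t with xRt and uRt.
F2: fails — 0R3 but no w with 0Rw and 3Rw.
F3: ✓.
F4: ✓.
Valid on: F3, F4.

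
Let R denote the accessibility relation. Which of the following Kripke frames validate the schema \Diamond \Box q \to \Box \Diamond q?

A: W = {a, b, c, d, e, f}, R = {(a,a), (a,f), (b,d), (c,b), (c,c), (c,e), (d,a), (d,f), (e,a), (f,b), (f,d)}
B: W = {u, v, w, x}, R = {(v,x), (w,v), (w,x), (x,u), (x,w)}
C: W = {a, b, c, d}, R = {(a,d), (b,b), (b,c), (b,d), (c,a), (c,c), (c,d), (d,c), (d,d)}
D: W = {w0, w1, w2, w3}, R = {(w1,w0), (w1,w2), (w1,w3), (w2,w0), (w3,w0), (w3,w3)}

C

Frame correspondent (Sahlqvist): \forall x \forall y \forall z (Rxy \wedge Rxz \to \exists w (Ryw \wedge Rzw)) — i.e. convergence.
A: fails — Raa and Raf but a and f have no common successor.
B: fails — Rwx and Rwv but x and v have no common successor.
C: condition met.
D: fails — Rw1w2 and Rw1w0 but w2 and w0 have no common successor.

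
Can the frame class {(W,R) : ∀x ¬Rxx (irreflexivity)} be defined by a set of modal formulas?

No — not modally definable

If a class were modally definable it would be closed under surjective bounded morphisms (Goldblatt–Thomason).
The 3-cycle (worlds w0,w1,w2 with w0→w1→w2→w0) is irreflexive, and the map sending every world to a single reflexive point • is a surjective bounded morphism (forth: every edge maps to (•,•); back: every world has a successor). So any modal formula valid on the 3-cycle is also valid on the reflexive point, which is not irreflexive.
Hence irreflexivity is not modally definable.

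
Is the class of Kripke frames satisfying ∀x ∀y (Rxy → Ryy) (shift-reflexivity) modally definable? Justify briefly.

Definable; □(□r → r) defines it

Yes: it is shift-reflexivity, defined by the T□ schema □(□r → r).
Suppose □(□r→r) is valid. Take Rxy and set V(r)={w : Ryw}. Then at y, □r holds; since □(□r→r) at x, □r→r at y, so r at y, i.e. Ryy.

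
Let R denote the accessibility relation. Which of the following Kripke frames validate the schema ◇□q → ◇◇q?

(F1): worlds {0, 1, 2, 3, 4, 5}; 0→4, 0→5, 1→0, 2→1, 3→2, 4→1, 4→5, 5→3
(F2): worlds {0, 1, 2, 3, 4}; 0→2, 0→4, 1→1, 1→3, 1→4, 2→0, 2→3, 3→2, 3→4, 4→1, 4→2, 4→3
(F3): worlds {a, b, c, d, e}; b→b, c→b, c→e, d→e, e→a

(F1), (F2)

The schema corresponds to a generalized confluence (Geach) condition: ∀x ∀y (xRy → ∃w (yRw ∧ xR²w)).
(F1): holds.
(F2): holds.
(F3): fails — eRa but no w with aRw and eR²w.
Valid on: (F1), (F2).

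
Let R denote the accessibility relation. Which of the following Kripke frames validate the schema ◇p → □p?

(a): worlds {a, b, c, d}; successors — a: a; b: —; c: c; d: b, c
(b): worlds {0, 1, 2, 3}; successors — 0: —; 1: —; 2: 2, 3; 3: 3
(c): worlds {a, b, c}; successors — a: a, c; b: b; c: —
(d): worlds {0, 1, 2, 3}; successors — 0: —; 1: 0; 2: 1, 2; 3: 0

none

The schema corresponds to partial functionality: ∀x ∀y ∀z (Rxy ∧ Rxz → y = z).
(a): fails — d sees both b and c.
(b): fails — 2 sees both 2 and 3.
(c): fails — a sees both a and c.
(d): fails — 2 sees both 1 and 2.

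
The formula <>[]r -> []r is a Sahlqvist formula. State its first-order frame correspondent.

the Euclidean property: forall x forall y forall z (Rxy & Rxz -> Ryz)

This is a form of the 5 axiom.
Its frame correspondent is the Euclidean property — forall x forall y forall z (Rxy & Rxz -> Ryz).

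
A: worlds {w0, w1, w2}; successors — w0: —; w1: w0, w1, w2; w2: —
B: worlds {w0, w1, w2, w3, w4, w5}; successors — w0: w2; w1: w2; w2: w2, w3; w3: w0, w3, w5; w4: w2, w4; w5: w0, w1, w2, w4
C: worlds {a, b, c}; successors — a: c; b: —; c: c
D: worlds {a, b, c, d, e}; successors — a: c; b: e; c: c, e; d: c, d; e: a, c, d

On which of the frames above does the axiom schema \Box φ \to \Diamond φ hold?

The schema corresponds to seriality: \forall x \exists y Rxy.
A: fails — world w0 has no successor.
B: ✓.
C: fails — world b has no successor.
D: ✓.
Valid on: B, D.

B, D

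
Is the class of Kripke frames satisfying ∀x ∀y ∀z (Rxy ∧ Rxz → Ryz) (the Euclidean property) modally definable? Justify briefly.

This is a Sahlqvist condition; the 5 axiom ◇q → □◇q defines it.
Suppose ◇q→□◇q is valid. Take Rxy, Rxz and set V(q)={y}. Then ◇q at x, so □◇q at x, so ◇q at z, so some w with Rzw has q; w=y, i.e. Rzy. By symmetry of the argument, Ryz.

Yes, by ◇q → □◇q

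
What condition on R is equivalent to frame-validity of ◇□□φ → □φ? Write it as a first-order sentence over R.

∀x ∀y ∀z ((xRy ∧ xRz) → ∃w (yR²w ∧ z = w))

This is a Sahlqvist (Geach-type) schema ◇^1□^2φ → □^1◇^0φ.
First-order correspondent: ∀x ∀y ∀z ((xRy ∧ xRz) → ∃w (yR²w ∧ z = w)).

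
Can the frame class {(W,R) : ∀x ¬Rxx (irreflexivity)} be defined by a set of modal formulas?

Modal frame validity is preserved under surjective bounded morphisms.
The 3-cycle (worlds 0,1,2 with 0→1→2→0) is irreflexive, and the map sending every world to a single reflexive point • is a surjective bounded morphism (forth: every edge maps to (•,•); back: every world has a successor). So any modal formula valid on the 3-cycle is also valid on the reflexive point, which is not irreflexive.
So no modal formula (or set of formulas) defines exactly the irreflexive frames.

Not definable by any modal formula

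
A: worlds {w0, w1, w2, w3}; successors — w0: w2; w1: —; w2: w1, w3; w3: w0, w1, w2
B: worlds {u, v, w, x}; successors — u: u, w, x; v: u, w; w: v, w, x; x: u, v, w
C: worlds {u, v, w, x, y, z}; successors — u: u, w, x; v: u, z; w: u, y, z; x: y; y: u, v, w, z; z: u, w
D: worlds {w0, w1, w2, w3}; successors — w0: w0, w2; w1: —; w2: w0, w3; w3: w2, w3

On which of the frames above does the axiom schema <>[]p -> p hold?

This is the axiom for symmetry; its first-order frame correspondent is forall x forall y (Rxy -> Ryx).
A: fails — Rw3w1 but not Rw1w3.
B: fails — Ruw but not Rwu.
C: fails — Rvz but not Rzv.
D: holds.
Valid on: D.

D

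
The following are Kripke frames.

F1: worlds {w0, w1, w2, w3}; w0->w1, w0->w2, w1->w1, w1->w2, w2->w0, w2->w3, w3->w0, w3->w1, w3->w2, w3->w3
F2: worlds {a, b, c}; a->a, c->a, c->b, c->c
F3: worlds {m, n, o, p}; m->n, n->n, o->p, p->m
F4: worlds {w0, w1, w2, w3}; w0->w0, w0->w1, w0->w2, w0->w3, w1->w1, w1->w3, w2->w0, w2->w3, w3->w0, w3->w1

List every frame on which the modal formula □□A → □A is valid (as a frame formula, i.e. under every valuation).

The schema corresponds to density: ∀x ∀y (Rxy → ∃z (Rxz ∧ Rzy)).
F1: holds.
F2: holds.
F3: fails — Rop but no z with Roz and Rzp.
F4: holds.

F1, F2, F4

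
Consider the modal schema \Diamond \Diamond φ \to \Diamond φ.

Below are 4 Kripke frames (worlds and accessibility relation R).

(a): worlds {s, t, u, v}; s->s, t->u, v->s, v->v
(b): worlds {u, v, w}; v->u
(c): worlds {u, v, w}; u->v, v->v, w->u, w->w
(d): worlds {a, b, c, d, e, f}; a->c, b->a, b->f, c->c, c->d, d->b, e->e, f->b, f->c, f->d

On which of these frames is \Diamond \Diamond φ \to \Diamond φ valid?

Frame correspondent (Sahlqvist): \forall x \forall y \forall z (Rxy \wedge Ryz \to Rxz) — i.e. transitivity.
(a): ✓.
(b): ✓.
(c): fails — Rwu and Ruv but not Rwv.
(d): fails — Rcd and Rdb but not Rcb.

(a), (b)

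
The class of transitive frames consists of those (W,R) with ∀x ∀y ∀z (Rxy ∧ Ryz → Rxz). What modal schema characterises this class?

The condition is transitivity. The 4 schema □ψ → □□ψ defines it.
Suppose □ψ→□□ψ is valid. Take Rxy, Ryz and set V(ψ)={w : Rxw}. Then □ψ at x, so □□ψ at x, so □ψ at y, so ψ at z, i.e. Rxz.

□ψ → □□ψ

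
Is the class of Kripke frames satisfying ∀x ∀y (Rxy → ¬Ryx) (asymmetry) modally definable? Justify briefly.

Modal frame validity is preserved under surjective bounded morphisms.
The 5-cycle (worlds w0,w1,w2,w3,w4 with w0→w1→w2→w3→w4→w0) is asymmetric. Mapping every world to a single reflexive point • is a surjective bounded morphism, and the reflexive point is not asymmetric (R•• but asymmetry requires ¬R••).
So the class is not modally definable.

Not definable by any modal formula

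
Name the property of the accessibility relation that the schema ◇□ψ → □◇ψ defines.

This is the .2 axiom.
Its frame correspondent is convergence — ∀x ∀y ∀z (Rxy ∧ Rxz → ∃w (Ryw ∧ Rzw)).

convergence: ∀x ∀y ∀z (Rxy ∧ Rxz → ∃w (Ryw ∧ Rzw))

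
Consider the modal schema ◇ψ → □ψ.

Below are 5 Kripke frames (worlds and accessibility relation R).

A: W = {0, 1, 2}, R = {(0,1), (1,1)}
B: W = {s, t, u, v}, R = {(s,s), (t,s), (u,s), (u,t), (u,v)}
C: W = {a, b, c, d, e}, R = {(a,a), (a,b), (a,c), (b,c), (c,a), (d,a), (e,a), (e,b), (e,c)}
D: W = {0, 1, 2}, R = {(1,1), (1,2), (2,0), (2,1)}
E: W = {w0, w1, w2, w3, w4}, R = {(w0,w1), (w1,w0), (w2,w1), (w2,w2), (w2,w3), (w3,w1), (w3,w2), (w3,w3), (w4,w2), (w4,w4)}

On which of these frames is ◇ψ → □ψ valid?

A

The schema corresponds to partial functionality: ∀x ∀y ∀z (Rxy ∧ Rxz → y = z).
A: satisfies the condition.
B: fails — u sees both s and t.
C: fails — a sees both a and b.
D: fails — 1 sees both 1 and 2.
E: fails — w2 sees both w1 and w2.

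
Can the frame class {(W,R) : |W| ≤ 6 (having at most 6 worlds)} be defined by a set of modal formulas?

Not modally definable

Any modally definable frame class is closed under disjoint unions.
Any modal formula valid on each of 7 disjoint one-world frames is valid on their disjoint union (validity is preserved under disjoint unions). Each one-world frame has |W|=1≤6, but the union has |W|=7.
So no modal formula (or set of formulas) defines exactly the |W|≤6 frames.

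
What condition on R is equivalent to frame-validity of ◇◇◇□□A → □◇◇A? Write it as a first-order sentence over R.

∀x ∀y ∀z ((xR³y ∧ xRz) → ∃w (yR²w ∧ zR²w))

This is a Sahlqvist (Geach-type) schema ◇^3□^2A → □^1◇^2A.
First-order correspondent: ∀x ∀y ∀z ((xR³y ∧ xRz) → ∃w (yR²w ∧ zR²w)).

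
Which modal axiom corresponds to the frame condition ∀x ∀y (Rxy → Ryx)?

The condition is symmetry. The B schema ψ → □◇ψ defines it.
Suppose ψ→□◇ψ is valid. Take Rxy and set V(ψ)={x}. Then ψ at x, so □◇ψ at x, so ◇ψ at y, so some z with Ryz has ψ; z=x, i.e. Ryx.

ψ → □◇ψ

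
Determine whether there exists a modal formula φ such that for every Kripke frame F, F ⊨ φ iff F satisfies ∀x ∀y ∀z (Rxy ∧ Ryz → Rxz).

Yes, by □q → □□q

Yes: it is transitivity, defined by the 4 schema □q → □□q.
Suppose □q→□□q is valid. Take Rxy, Ryz and set V(q)={w : Rxw}. Then □q at x, so □□q at x, so □q at y, so q at z, i.e. Rxz.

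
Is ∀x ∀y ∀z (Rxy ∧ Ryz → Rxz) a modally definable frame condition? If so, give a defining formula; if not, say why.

Yes — defined by □p → □□p

Yes: it is transitivity, defined by the 4 schema □p → □□p.
Suppose □p→□□p is valid. Take Rxy, Ryz and set V(p)={w : Rxw}. Then □p at x, so □□p at x, so □p at y, so p at z, i.e. Rxz.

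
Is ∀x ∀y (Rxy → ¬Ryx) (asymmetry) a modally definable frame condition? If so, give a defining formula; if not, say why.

No

Modal frame validity is preserved under surjective bounded morphisms.
The 4-cycle (worlds w0,w1,w2,w3 with w0→w1→w2→w3→w0) is asymmetric. Mapping every world to a single reflexive point • is a surjective bounded morphism, and the reflexive point is not asymmetric (R•• but asymmetry requires ¬R••).
So the class is not modally definable.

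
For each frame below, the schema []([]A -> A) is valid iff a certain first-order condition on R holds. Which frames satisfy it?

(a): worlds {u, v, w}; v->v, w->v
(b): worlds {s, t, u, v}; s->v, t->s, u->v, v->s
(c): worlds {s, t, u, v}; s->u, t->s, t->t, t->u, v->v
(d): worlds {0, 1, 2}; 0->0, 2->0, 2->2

(a), (d)

This is the axiom for shift-reflexivity; its first-order frame correspondent is forall x forall y (Rxy -> Ryy).
(a): holds.
(b): fails — Rvs but not Rss.
(c): fails — Rts but not Rss.
(d): holds.
Valid on: (a), (d).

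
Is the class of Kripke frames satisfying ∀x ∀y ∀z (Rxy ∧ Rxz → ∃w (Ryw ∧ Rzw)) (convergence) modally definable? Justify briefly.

Yes, by ◇□p → □◇p

This is a Sahlqvist condition; the .2 axiom ◇□p → □◇p defines it.
Suppose ◇□p→□◇p is valid. Take Rxy, Rxz and set V(p)={w : Ryw}. Then □p at y so ◇□p at x, so □◇p at x, so ◇p at z, giving w with Rzw and Ryw.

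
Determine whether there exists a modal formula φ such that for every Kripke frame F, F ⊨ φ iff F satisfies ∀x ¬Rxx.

No

Modal frame validity is preserved under surjective bounded morphisms.
The 3-cycle (worlds a,b,c with a→b→c→a) is irreflexive, and the map sending every world to a single reflexive point • is a surjective bounded morphism (forth: every edge maps to (•,•); back: every world has a successor). So any modal formula valid on the 3-cycle is also valid on the reflexive point, which is not irreflexive.
So the class is not modally definable.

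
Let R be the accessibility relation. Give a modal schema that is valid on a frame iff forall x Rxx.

□q → q

A defining formula is □q → q (the T axiom).
Suppose □q→q is valid. At any x set V(q)={w : Rxw}. Then □q holds at x, so q holds at x, i.e. Rxx.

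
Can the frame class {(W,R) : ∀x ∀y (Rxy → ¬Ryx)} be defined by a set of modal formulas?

Any modally definable frame class is closed under surjective bounded morphisms.
The 3-cycle (worlds 0,1,2 with 0→1→2→0) is asymmetric. Mapping every world to a single reflexive point • is a surjective bounded morphism, and the reflexive point is not asymmetric (R•• but asymmetry requires ¬R••).
So no modal formula (or set of formulas) defines exactly the asymmetric frames.

Not definable by any modal formula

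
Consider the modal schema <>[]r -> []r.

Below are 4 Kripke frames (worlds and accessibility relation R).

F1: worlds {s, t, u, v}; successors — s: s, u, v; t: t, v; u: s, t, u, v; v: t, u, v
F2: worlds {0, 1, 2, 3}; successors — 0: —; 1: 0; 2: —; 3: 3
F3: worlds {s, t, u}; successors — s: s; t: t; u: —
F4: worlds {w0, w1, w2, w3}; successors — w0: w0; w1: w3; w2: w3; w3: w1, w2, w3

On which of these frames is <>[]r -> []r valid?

Frame correspondent (Sahlqvist): forall x forall y forall z (Rxy & Rxz -> Ryz) — i.e. the Euclidean property.
F1: fails — Rsv and Rss but not Rvs.
F2: fails — R10 and R10 but not R00.
F3: satisfies the condition.
F4: fails — Rw3w1 and Rw3w1 but not Rw1w1.
Valid on: F3.

F3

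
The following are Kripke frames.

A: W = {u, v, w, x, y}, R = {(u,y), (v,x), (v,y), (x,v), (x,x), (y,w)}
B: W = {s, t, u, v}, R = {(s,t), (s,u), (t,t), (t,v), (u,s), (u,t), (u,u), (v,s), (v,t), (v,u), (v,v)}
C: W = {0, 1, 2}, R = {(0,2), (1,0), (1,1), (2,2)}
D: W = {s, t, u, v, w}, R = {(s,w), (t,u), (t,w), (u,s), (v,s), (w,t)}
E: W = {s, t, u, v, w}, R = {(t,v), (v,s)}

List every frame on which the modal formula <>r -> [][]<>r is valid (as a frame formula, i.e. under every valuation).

none

This is the axiom for a generalized confluence (Geach) condition; its first-order frame correspondent is forall x forall y forall z ((xRy & x R^2 z) -> exists w (y = w & zRw)).
A: fails — uRy, uR²w but no t with y=t and wRt.
B: fails — sRu, sR²t but no w with u=w and tRw.
C: fails — 1R0, 1R²0 but no w with 0=w and 0Rw.
D: fails — tRu, tR²s but no w* with u=w* and sRw*.
E: fails — tRv, tR²s but no w* with v=w* and sRw*.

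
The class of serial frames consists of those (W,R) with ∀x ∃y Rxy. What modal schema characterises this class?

□q → ◇q

This is seriality; the standard corresponding axiom is D: □q → ◇q.
Suppose □q→◇q is valid. At any x set V(q)=W. Then □q at x, so ◇q at x, so x has a successor.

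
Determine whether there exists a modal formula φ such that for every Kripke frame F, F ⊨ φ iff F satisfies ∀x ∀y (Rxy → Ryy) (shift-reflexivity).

Yes, by □(□q → q)

Yes: it is shift-reflexivity, defined by the T□ schema □(□q → q).
Suppose □(□q→q) is valid. Take Rxy and set V(q)={w : Ryw}. Then at y, □q holds; since □(□q→q) at x, □q→q at y, so q at y, i.e. Ryy.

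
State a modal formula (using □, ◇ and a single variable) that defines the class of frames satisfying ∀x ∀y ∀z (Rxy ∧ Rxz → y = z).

◇ψ → □ψ

A defining formula is ◇ψ → □ψ (the CD axiom).
Suppose ◇ψ→□ψ is valid. Take Rxy, Rxz and set V(ψ)={y}. Then ◇ψ at x, so □ψ at x, so ψ at z, i.e. z=y.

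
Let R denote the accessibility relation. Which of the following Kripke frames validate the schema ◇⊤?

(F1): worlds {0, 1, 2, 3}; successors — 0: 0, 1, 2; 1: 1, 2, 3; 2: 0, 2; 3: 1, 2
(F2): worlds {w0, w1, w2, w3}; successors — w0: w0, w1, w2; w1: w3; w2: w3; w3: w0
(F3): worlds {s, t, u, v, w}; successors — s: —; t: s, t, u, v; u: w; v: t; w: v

This is the axiom for seriality; its first-order frame correspondent is ∀x ∃y Rxy.
(F1): holds.
(F2): holds.
(F3): fails — world s has no successor.

(F1), (F2)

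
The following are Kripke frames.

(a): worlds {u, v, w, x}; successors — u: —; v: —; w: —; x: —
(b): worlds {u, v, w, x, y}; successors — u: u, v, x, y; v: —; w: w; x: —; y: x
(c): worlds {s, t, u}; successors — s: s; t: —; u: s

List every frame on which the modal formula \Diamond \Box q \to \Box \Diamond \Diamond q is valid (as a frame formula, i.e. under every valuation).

Frame correspondent (Sahlqvist): \forall x \forall y \forall z ((xRy \wedge xRz) \to \exists w (yRw \wedge z R^2 w)) — i.e. a generalized confluence (Geach) condition.
(a): holds.
(b): fails — uRu, uRv but no t with uRt and vR²t.
(c): holds.

(a), (c)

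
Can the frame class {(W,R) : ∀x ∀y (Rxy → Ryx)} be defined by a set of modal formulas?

The condition is symmetry. A defining modal formula is q → □◇q.
Suppose q→□◇q is valid. Take Rxy and set V(q)={x}. Then q at x, so □◇q at x, so ◇q at y, so some z with Ryz has q; z=x, i.e. Ryx.

Definable; q → □◇q defines it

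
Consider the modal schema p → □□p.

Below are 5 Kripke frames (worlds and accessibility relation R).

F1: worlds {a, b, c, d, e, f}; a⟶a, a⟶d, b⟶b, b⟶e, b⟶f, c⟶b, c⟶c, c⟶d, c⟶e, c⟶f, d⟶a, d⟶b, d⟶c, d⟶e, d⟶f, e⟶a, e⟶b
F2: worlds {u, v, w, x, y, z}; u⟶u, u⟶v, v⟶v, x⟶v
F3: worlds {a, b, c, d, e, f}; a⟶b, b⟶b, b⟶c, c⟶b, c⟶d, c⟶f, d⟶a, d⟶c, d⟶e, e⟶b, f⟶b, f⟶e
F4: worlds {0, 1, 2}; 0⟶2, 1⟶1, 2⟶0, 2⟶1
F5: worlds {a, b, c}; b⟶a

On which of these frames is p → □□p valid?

F5

This is the axiom for a generalized confluence (Geach) condition; its first-order frame correspondent is ∀x ∀z (xR²z → ∃w (x = w ∧ z = w)).
F1: fails — aR²b but a ≠ b.
F2: fails — uR²v but u ≠ v.
F3: fails — aR²b but a ≠ b.
F4: fails — 0R²1 but 0 ≠ 1.
F5: holds.
Valid on: F5.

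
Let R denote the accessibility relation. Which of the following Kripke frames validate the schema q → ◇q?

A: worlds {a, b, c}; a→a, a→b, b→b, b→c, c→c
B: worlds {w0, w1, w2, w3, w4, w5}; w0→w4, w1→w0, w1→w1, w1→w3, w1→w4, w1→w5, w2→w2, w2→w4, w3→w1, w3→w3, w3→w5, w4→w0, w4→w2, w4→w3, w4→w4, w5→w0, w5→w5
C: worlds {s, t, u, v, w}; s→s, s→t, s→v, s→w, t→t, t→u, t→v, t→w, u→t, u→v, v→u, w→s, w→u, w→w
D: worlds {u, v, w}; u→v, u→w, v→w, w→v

A

This is the axiom for reflexivity; its first-order frame correspondent is ∀x Rxx.
A: holds.
B: fails — world w0 does not see itself.
C: fails — world u does not see itself.
D: fails — world u does not see itself.
Valid on: A.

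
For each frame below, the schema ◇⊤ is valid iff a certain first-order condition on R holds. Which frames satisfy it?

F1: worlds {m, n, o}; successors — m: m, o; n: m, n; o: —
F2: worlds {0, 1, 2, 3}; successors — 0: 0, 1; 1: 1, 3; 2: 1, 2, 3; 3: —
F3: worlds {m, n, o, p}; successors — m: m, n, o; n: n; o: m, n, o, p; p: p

The schema corresponds to seriality: ∀x ∃y Rxy.
F1: fails — world o has no successor.
F2: fails — world 3 has no successor.
F3: satisfies the condition.

F3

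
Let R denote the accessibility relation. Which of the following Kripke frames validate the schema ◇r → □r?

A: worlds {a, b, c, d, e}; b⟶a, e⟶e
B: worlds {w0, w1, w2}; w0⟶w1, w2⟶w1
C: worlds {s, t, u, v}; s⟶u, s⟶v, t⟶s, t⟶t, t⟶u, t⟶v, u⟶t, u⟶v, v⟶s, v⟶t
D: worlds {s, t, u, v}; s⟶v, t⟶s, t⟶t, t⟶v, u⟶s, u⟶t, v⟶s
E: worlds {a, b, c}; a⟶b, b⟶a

A, B, E

The schema corresponds to partial functionality: ∀x ∀y ∀z (Rxy ∧ Rxz → y = z).
A: satisfies the condition.
B: satisfies the condition.
C: fails — s sees both u and v.
D: fails — t sees both s and t.
E: satisfies the condition.
Valid on: A, B, E.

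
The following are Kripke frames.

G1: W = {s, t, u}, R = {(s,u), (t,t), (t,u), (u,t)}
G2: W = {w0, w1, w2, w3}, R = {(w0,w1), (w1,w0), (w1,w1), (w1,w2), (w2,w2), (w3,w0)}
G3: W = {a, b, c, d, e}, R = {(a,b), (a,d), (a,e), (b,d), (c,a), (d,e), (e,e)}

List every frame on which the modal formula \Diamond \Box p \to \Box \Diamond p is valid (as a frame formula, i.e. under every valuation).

This is the axiom for convergence; its first-order frame correspondent is \forall x \forall y \forall z (Rxy \wedge Rxz \to \exists w (Ryw \wedge Rzw)).
G1: condition met.
G2: fails — Rw1w2 and Rw1w0 but w2 and w0 have no common successor.
G3: fails — Rab and Rae but b and e have no common successor.
Valid on: G1.

G1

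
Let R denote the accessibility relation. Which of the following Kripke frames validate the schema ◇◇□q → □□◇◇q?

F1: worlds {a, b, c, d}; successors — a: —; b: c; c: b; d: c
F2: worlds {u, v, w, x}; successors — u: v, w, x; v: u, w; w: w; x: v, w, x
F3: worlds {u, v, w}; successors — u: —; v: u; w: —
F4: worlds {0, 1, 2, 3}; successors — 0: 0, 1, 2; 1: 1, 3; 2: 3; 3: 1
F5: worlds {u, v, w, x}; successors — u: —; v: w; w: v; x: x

F2, F3

Frame correspondent (Sahlqvist): ∀x ∀y ∀z ((xR²y ∧ xR²z) → ∃w (yRw ∧ zR²w)) — i.e. a generalized confluence (Geach) condition.
F1: fails — bR²b, bR²b but no w with bRw and bR²w.
F2: satisfies the condition.
F3: satisfies the condition.
F4: fails — 0R²2, 0R²2 but no w with 2Rw and 2R²w.
F5: fails — vR²v, vR²v but no t with vRt and vR²t.
Valid on: F2, F3.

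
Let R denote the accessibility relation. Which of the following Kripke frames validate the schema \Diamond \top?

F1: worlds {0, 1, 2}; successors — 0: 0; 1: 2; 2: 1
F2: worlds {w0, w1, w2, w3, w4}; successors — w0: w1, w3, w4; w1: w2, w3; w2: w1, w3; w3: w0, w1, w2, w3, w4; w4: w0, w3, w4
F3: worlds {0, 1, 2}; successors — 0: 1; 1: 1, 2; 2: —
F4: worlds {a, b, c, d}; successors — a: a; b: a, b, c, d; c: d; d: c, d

F1, F2, F4

This is the axiom for seriality; its first-order frame correspondent is \forall x \exists y Rxy.
F1: condition met.
F2: condition met.
F3: fails — world 2 has no successor.
F4: condition met.
Valid on: F1, F2, F4.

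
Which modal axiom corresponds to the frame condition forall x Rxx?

□s → s

This is reflexivity; the standard corresponding axiom is T: □s → s.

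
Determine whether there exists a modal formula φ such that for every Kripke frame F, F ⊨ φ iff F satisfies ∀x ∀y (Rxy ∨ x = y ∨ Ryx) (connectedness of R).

If a class were modally definable it would be closed under disjoint unions (Goldblatt–Thomason).
Take 3 disjoint single-world reflexive frames: each is trivially connected, but their disjoint union has 3 worlds with no edge between distinct components, so it is not connected.
So the class is not modally definable.

No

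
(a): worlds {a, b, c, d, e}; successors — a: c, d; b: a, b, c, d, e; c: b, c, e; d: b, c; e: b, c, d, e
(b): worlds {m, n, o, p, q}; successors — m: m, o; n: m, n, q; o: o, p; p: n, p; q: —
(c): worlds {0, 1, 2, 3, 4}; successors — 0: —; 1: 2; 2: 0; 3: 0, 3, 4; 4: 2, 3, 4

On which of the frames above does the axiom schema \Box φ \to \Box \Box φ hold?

Frame correspondent (Sahlqvist): \forall x \forall y \forall z (Rxy \wedge Ryz \to Rxz) — i.e. transitivity.
(a): fails — Reb and Rba but not Rea.
(b): fails — Rop and Rpn but not Ron.
(c): fails — R34 and R42 but not R32.

none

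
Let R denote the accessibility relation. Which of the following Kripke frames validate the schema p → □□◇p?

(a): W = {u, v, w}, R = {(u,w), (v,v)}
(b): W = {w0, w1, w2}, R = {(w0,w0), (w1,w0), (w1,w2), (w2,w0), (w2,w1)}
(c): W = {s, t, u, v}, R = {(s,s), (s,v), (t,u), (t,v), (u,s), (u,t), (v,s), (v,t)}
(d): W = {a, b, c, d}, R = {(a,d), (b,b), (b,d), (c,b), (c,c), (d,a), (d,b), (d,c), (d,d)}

(a)

This is the axiom for a generalized confluence (Geach) condition; its first-order frame correspondent is ∀x ∀z (xR²z → ∃w (x = w ∧ zRw)).
(a): satisfies the condition.
(b): fails — w1R²w0 but no w with w1=w and w0Rw.
(c): fails — sR²t but no w with s=w and tRw.
(d): fails — aR²a but no w with a=w and aRw.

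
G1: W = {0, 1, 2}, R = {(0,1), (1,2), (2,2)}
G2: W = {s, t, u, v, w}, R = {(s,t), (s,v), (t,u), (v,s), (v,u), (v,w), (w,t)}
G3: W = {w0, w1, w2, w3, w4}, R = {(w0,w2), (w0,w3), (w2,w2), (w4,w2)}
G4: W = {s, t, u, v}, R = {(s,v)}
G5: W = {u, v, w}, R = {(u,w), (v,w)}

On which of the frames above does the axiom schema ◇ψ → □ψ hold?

G1, G4, G5

This is the axiom for partial functionality; its first-order frame correspondent is ∀x ∀y ∀z (Rxy ∧ Rxz → y = z).
G1: satisfies the condition.
G2: fails — s sees both t and v.
G3: fails — w0 sees both w2 and w3.
G4: satisfies the condition.
G5: satisfies the condition.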